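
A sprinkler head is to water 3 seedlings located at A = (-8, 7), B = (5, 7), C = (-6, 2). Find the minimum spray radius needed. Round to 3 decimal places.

6.507

Side lengths²: AB² = 169, AC² = 29, BC² = 146.
Since AB² = 169 < 146 + 29 = 175, the triangle is acute, so the smallest enclosing circle is the circumcircle.
Circumcentre = (-1.5, 6.7), r² = 42.34.
r = √(42.34) ≈ 6.507.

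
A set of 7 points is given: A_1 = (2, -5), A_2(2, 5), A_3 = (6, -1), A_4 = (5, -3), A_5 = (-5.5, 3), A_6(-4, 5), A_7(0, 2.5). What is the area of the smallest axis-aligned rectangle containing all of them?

115

x ranges over [-5.5, 6], width 11.5.
y ranges over [-5, 5], height 10.
Area = 11.5 × 10 = 115.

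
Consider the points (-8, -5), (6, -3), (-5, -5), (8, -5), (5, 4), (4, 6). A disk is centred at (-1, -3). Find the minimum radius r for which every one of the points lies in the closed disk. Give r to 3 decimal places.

The required radius is the distance from (-1, -3) to the farthest point.
Squared distances: 53, 49, 20, 85, 85, 106.
Maximum is 106, attained at (4, 6).
r = √106 ≈ 10.296.

10.296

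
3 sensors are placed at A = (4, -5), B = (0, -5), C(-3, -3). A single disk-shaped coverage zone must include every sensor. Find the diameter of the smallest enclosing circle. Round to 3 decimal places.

Side lengths²: AB² = 16, AC² = 53, BC² = 13.
Since AC² = 53 ≥ 16 + 13 = 29, the angle opposite AC is not acute, so the smallest enclosing circle has AC as diameter.
Centre = midpoint of AC = (0.5, -4), r² = 53/4 = 13.25.
Diameter = 2r = 2√(13.25) ≈ 7.280.

7.280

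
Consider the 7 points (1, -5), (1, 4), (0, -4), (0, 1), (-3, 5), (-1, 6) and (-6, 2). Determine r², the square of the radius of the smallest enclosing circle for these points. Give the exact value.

The minimum enclosing circle of a finite set is fixed by two of the points (as a diameter) or three (as a circumcircle).
The minimum enclosing circle is determined by three boundary points: (1, -5), (-1, 6), (-6, 2).
Their circumcentre is (-11/18, 7/18) with r² = 5125/162.
The farthest remaining point (-3, 5) is at distance² 4369/162 ≤ 5125/162.

5125/162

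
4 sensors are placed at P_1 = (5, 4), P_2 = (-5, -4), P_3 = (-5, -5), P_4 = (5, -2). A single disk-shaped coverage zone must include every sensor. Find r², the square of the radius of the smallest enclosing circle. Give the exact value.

45.25

A smallest enclosing disk is always determined by at most three of the input points on its boundary.
The farthest pair is P_1–P_3 with squared distance 181. The circle on this segment as diameter has centre (0, -0.5) and r² = 181/4 = 45.25.
Check P_2: distance² to centre = 37.25 ≤ 45.25, so it lies inside.
All remaining points lie in this disk, and no smaller disk contains both endpoints, so this is the minimum enclosing circle.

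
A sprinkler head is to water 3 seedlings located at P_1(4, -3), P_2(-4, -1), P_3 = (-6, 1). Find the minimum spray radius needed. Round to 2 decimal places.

Side lengths²: P_1P_2² = 68, P_1P_3² = 116, P_2P_3² = 8.
Since P_1P_3² = 116 ≥ 68 + 8 = 76, the angle opposite P_1P_3 is not acute, so the smallest enclosing circle has P_1P_3 as diameter.
Centre = midpoint of P_1P_3 = (-1, -1), r² = 116/4 = 29.
r = √29 ≈ 5.39.

5.39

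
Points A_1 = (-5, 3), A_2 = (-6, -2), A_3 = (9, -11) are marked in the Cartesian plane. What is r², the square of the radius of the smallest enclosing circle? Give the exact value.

Side lengths²: A_1A_2² = 26, A_1A_3² = 392, A_2A_3² = 306.
Since A_1A_3² = 392 ≥ 306 + 26 = 332, the angle opposite A_1A_3 is not acute, so the smallest enclosing circle has A_1A_3 as diameter.
Centre = midpoint of A_1A_3 = (2, -4), r² = 392/4 = 98.

98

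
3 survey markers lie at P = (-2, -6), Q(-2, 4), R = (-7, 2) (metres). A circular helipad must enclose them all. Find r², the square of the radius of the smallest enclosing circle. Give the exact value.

25.81

Side lengths²: PQ² = 100, PR² = 89, QR² = 29.
Since PQ² = 100 < 89 + 29 = 118, the triangle is acute, so the smallest enclosing circle is the circumcircle.
Circumcentre = (-2.9, -1), r² = 25.81.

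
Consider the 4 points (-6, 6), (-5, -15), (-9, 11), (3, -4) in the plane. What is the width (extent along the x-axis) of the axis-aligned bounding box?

max x = 3, min x = -9, so width = 12.

12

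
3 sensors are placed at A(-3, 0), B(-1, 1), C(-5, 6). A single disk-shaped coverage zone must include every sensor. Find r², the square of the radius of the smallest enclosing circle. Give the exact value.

Side lengths²: AB² = 5, AC² = 40, BC² = 41.
Since BC² = 41 < 40 + 5 = 45, the triangle is acute, so the smallest enclosing circle is the circumcircle.
Circumcentre = (-47/14, 45/14), r² = 1025/98.

1025/98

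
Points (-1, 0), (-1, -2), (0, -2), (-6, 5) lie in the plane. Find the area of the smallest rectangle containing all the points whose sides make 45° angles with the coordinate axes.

In coordinates u = x + y, v = x − y the rectangle is axis-aligned; the map (x,y)→(u,v) scales areas by 2.
u-values: -1, -3, -2, -1; range = -1 − (-3) = 2.
v-values: -1, 1, 2, -11; range = 2 − (-11) = 13.
Area = (2 × 13) / 2 = 13.

13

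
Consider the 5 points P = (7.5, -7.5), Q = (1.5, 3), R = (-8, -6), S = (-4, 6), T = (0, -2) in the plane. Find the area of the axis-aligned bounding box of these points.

x ranges over [-8, 7.5], width 15.5.
y ranges over [-7.5, 6], height 13.5.
Area = 15.5 × 13.5 = 209.25.

209.25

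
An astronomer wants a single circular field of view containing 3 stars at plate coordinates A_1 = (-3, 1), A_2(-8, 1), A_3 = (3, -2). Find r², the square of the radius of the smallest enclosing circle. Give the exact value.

32.5

Side lengths²: A_1A_2² = 25, A_1A_3² = 45, A_2A_3² = 130.
Since A_2A_3² = 130 ≥ 45 + 25 = 70, the angle opposite A_2A_3 is not acute, so the smallest enclosing circle has A_2A_3 as diameter.
Centre = midpoint of A_2A_3 = (-2.5, -0.5), r² = 130/4 = 32.5.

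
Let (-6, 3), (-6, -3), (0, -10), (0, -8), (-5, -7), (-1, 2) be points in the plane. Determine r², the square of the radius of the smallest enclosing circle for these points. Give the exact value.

The minimum enclosing circle of a finite set is fixed by two of the points (as a diameter) or three (as a circumcircle).
The farthest pair is (-6, 3)–(0, -10) with squared distance 205. The circle on this segment as diameter has centre (-3, -3.5) and r² = 205/4 = 51.25.
Check (-6, -3): distance² to centre = 9.25 ≤ 51.25, so it lies inside.
All remaining points lie in this disk, and no smaller disk contains both endpoints, so this is the minimum enclosing circle.

51.25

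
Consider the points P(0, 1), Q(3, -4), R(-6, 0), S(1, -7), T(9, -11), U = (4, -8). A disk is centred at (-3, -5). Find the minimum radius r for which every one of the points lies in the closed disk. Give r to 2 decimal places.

13.42

The required radius is the distance from (-3, -5) to the farthest point.
Squared distances: 45, 37, 34, 20, 180, 58.
Maximum is 180, attained at T.
r = √180 ≈ 13.42.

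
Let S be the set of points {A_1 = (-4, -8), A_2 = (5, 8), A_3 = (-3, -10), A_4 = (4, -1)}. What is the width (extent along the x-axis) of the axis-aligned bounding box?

max x = 5, min x = -4, so width = 9.

9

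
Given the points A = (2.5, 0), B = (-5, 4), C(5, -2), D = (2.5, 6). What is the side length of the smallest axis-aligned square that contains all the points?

The bounding box has width 10 and height 8.
An axis-aligned square enclosing the set must have side ≥ max(width, height).
So the minimum side is max(10, 8) = 10.

10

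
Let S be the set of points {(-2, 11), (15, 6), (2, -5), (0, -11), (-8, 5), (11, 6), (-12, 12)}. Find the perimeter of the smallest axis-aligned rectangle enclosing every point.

Width = max x − min x = 15 − (-12) = 27.
Height = max y − min y = 12 − (-11) = 23.
Perimeter = 2(27 + 23) = 100.

100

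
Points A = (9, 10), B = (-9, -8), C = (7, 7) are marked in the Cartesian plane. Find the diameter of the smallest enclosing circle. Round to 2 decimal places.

25.46

Side lengths²: AB² = 648, AC² = 13, BC² = 481.
Since AB² = 648 ≥ 481 + 13 = 494, the angle opposite AB is not acute, so the smallest enclosing circle has AB as diameter.
Centre = midpoint of AB = (0, 1), r² = 648/4 = 162.
Diameter = 2r = 2√162 ≈ 25.46.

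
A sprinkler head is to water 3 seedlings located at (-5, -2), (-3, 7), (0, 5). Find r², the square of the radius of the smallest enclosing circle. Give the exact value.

40885/1922

Call the three points A, B, C in the order given.
Side lengths²: AB² = 85, AC² = 74, BC² = 13.
Since AB² = 85 < 74 + 13 = 87, the triangle is acute, so the smallest enclosing circle is the circumcircle.
Circumcentre = (-239/62, 153/62), r² = 40885/1922.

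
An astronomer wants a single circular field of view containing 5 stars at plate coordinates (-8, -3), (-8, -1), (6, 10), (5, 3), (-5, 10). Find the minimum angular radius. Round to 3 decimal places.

By Welzl's lemma the MEC is supported by two points (diametrically opposite) or three points (on a circumcircle).
The farthest pair is (-8, -3)–(6, 10) with squared distance 365. The circle on this segment as diameter has centre (-1, 3.5) and r² = 365/4 = 91.25.
Check (-8, -1): distance² to centre = 69.25 ≤ 91.25, so it lies inside.
All remaining points lie in this disk, and no smaller disk contains both endpoints, so this is the minimum enclosing circle.
r = √(91.25) ≈ 9.552.

9.552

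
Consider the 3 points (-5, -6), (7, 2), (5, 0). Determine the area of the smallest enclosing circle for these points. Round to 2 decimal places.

Call the three points A, B, C in the order given.
Side lengths²: AB² = 208, AC² = 136, BC² = 8.
Since AB² = 208 ≥ 136 + 8 = 144, the angle opposite AB is not acute, so the smallest enclosing circle has AB as diameter.
Centre = midpoint of AB = (1, -2), r² = 208/4 = 52.
Area = π·r² = π·52 ≈ 163.36.

163.36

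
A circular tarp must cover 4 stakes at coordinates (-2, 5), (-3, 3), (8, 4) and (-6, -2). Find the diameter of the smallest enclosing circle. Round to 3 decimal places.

The farthest pair is (8, 4)–(-6, -2) with squared distance 232. The circle on this segment as diameter has centre (1, 1) and r² = 232/4 = 58.
Check (-2, 5): distance² to centre = 25 ≤ 58, so it lies inside.
All remaining points lie in this disk, and no smaller disk contains both endpoints, so this is the minimum enclosing circle.
Diameter = 2r = 2√58 ≈ 15.232.

15.232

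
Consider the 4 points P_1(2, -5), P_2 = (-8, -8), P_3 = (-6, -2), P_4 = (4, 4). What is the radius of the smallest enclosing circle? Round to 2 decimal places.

8.49

By Welzl's lemma the MEC is supported by two points (diametrically opposite) or three points (on a circumcircle).
The farthest pair is P_2–P_4 with squared distance 288. The circle on this segment as diameter has centre (-2, -2) and r² = 288/4 = 72.
Check P_1: distance² to centre = 25 ≤ 72, so it lies inside.
All remaining points lie in this disk, and no smaller disk contains both endpoints, so this is the minimum enclosing circle.
r = √72 ≈ 8.49.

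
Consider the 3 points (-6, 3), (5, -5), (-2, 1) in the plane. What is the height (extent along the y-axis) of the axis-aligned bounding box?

max y = 3, min y = -5, so height = 8.

8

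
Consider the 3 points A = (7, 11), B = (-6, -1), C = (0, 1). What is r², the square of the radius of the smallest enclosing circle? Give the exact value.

78.25

Side lengths²: AB² = 313, AC² = 149, BC² = 40.
Since AB² = 313 ≥ 149 + 40 = 189, the angle opposite AB is not acute, so the smallest enclosing circle has AB as diameter.
Centre = midpoint of AB = (0.5, 5), r² = 313/4 = 78.25.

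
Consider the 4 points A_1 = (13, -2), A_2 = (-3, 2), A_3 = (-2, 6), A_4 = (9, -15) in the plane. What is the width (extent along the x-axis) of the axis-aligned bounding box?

16

max x = 13, min x = -3, so width = 16.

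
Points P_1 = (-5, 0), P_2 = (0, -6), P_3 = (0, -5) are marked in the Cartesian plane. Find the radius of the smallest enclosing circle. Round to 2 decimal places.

Side lengths²: P_1P_2² = 61, P_1P_3² = 50, P_2P_3² = 1.
Since P_1P_2² = 61 ≥ 50 + 1 = 51, the angle opposite P_1P_2 is not acute, so the smallest enclosing circle has P_1P_2 as diameter.
Centre = midpoint of P_1P_2 = (-2.5, -3), r² = 61/4 = 15.25.
r = √(15.25) ≈ 3.91.

3.91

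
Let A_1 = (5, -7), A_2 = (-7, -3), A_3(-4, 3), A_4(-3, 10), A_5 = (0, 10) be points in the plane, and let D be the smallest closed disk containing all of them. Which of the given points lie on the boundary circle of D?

By Welzl's lemma the MEC is supported by two points (diametrically opposite) or three points (on a circumcircle).
The farthest pair is A_1–A_4 with squared distance 353. The circle on this segment as diameter has centre (1, 1.5) and r² = 353/4 = 88.25.
Check A_2: distance² to centre = 84.25 ≤ 88.25, so it lies inside.
All remaining points lie in this disk, and no smaller disk contains both endpoints, so this is the minimum enclosing circle.
The points at distance exactly r from the centre are A_1, A_4 — 2 points.

A_1, A_4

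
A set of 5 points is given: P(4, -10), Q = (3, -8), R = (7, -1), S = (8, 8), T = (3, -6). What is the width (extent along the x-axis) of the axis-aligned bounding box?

max x = 8, min x = 3, so width = 5.

5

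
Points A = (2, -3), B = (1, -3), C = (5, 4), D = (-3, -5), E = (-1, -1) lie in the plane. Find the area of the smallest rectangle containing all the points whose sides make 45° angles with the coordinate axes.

In coordinates u = x + y, v = x − y the rectangle is axis-aligned; the map (x,y)→(u,v) scales areas by 2.
u-values: -1, -2, 9, -8, -2; range = 9 − (-8) = 17.
v-values: 5, 4, 1, 2, 0; range = 5 − 0 = 5.
Area = (17 × 5) / 2 = 42.5.

42.5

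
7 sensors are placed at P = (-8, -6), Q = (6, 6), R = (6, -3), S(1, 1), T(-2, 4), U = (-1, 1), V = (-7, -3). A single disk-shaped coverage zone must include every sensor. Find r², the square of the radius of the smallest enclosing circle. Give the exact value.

The minimum enclosing circle of a finite set is fixed by two of the points (as a diameter) or three (as a circumcircle).
The farthest pair is P–Q with squared distance 340. The circle on this segment as diameter has centre (-1, 0) and r² = 340/4 = 85.
Check R: distance² to centre = 58 ≤ 85, so it lies inside.
All remaining points lie in this disk, and no smaller disk contains both endpoints, so this is the minimum enclosing circle.

85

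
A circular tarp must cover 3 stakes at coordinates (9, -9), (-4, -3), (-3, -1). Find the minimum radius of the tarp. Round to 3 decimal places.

7.215

Call the three points A, B, C in the order given.
Side lengths²: AB² = 205, AC² = 208, BC² = 5.
Since AC² = 208 < 205 + 5 = 210, the triangle is acute, so the smallest enclosing circle is the circumcircle.
Circumcentre = (2.875, -5.1875), r² = 52.05078125.
r = √(52.05078125) ≈ 7.215.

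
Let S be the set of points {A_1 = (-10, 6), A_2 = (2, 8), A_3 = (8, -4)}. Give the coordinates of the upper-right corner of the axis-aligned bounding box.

(8, 8)

x-range [-10, 8], y-range [-4, 8].
The upper-right corner is (8, 8).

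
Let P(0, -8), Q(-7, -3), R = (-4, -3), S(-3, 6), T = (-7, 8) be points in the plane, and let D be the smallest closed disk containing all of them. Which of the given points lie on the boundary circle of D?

P, T

A smallest enclosing disk is always determined by at most three of the input points on its boundary.
The farthest pair is P–T with squared distance 305. The circle on this segment as diameter has centre (-3.5, 0) and r² = 305/4 = 76.25.
Check Q: distance² to centre = 21.25 ≤ 76.25, so it lies inside.
All remaining points lie in this disk, and no smaller disk contains both endpoints, so this is the minimum enclosing circle.
The points at distance exactly r from the centre are P, T — 2 points.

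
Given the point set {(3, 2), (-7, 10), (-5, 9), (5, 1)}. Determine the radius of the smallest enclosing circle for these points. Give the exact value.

7.5

The farthest pair is (-7, 10)–(5, 1) with squared distance 225. The circle on this segment as diameter has centre (-1, 5.5) and r² = 225/4 = 56.25.
Check (3, 2): distance² to centre = 28.25 ≤ 56.25, so it lies inside.
All remaining points lie in this disk, and no smaller disk contains both endpoints, so this is the minimum enclosing circle.
r = √(56.25) = 7.5.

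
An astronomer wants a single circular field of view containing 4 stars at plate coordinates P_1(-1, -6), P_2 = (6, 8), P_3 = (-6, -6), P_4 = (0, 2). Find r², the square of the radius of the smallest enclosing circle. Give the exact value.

By Welzl's lemma the MEC is supported by two points (diametrically opposite) or three points (on a circumcircle).
The farthest pair is P_2–P_3 with squared distance 340. The circle on this segment as diameter has centre (0, 1) and r² = 340/4 = 85.
Check P_1: distance² to centre = 50 ≤ 85, so it lies inside.
All remaining points lie in this disk, and no smaller disk contains both endpoints, so this is the minimum enclosing circle.

85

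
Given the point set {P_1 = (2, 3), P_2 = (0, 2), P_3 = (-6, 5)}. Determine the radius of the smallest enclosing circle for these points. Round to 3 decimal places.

Side lengths²: P_1P_2² = 5, P_1P_3² = 68, P_2P_3² = 45.
Since P_1P_3² = 68 ≥ 45 + 5 = 50, the angle opposite P_1P_3 is not acute, so the smallest enclosing circle has P_1P_3 as diameter.
Centre = midpoint of P_1P_3 = (-2, 4), r² = 68/4 = 17.
r = √17 ≈ 4.123.

4.123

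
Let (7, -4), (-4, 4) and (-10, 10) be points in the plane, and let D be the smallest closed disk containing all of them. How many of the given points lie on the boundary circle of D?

2

Call the three points A, B, C in the order given.
Side lengths²: AB² = 185, AC² = 485, BC² = 72.
Since AC² = 485 ≥ 185 + 72 = 257, the angle opposite AC is not acute, so the smallest enclosing circle has AC as diameter.
Centre = midpoint of AC = (-1.5, 3), r² = 485/4 = 121.25.
The points at distance exactly r from the centre are (7, -4), (-10, 10) — 2 points.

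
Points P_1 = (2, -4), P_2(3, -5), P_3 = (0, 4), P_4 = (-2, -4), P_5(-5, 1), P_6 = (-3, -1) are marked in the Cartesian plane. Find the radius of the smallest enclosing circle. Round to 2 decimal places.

5.12

By Welzl's lemma the MEC is supported by two points (diametrically opposite) or three points (on a circumcircle).
The minimum enclosing circle is determined by three boundary points: P_2, P_3, P_5.
Their circumcentre is (-1/3, -10/9) with r² = 2125/81.
The farthest remaining point P_1 is at distance² 1117/81 ≤ 2125/81.
r = √(2125/81) ≈ 5.12.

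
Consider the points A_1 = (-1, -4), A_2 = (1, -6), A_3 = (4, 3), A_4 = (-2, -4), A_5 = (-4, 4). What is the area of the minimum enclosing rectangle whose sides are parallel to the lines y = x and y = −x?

97.5

In coordinates u = x + y, v = x − y the rectangle is axis-aligned; the map (x,y)→(u,v) scales areas by 2.
u-values: -5, -5, 7, -6, 0; range = 7 − (-6) = 13.
v-values: 3, 7, 1, 2, -8; range = 7 − (-8) = 15.
Area = (13 × 15) / 2 = 97.5.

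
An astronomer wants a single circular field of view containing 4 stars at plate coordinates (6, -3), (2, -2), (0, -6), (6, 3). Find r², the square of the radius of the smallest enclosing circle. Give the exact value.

The minimum enclosing circle of a finite set is fixed by two of the points (as a diameter) or three (as a circumcircle).
The farthest pair is (0, -6)–(6, 3) with squared distance 117. The circle on this segment as diameter has centre (3, -1.5) and r² = 117/4 = 29.25.
Check (6, -3): distance² to centre = 11.25 ≤ 29.25, so it lies inside.
All remaining points lie in this disk, and no smaller disk contains both endpoints, so this is the minimum enclosing circle.

29.25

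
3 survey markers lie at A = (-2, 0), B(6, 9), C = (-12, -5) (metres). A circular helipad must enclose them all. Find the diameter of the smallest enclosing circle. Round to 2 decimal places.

22.80

Side lengths²: AB² = 145, AC² = 125, BC² = 520.
Since BC² = 520 ≥ 145 + 125 = 270, the angle opposite BC is not acute, so the smallest enclosing circle has BC as diameter.
Centre = midpoint of BC = (-3, 2), r² = 520/4 = 130.
Diameter = 2r = 2√130 ≈ 22.80.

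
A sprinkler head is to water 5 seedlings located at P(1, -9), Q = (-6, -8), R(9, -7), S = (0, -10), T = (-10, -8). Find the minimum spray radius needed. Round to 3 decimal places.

The minimum enclosing circle of a finite set is fixed by two of the points (as a diameter) or three (as a circumcircle).
The farthest pair is R–T with squared distance 362. The circle on this segment as diameter has centre (-0.5, -7.5) and r² = 362/4 = 90.5.
Check P: distance² to centre = 4.5 ≤ 90.5, so it lies inside.
All remaining points lie in this disk, and no smaller disk contains both endpoints, so this is the minimum enclosing circle.
r = √(90.5) ≈ 9.513.

9.513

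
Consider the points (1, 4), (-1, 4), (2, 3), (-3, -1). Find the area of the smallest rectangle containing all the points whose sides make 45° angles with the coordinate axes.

18

In coordinates u = x + y, v = x − y the rectangle is axis-aligned; the map (x,y)→(u,v) scales areas by 2.
u-values: 5, 3, 5, -4; range = 5 − (-4) = 9.
v-values: -3, -5, -1, -2; range = -1 − (-5) = 4.
Area = (9 × 4) / 2 = 18.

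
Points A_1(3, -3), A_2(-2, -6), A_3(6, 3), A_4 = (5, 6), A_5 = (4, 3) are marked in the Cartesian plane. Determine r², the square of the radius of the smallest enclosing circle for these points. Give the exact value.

A smallest enclosing disk is always determined by at most three of the input points on its boundary.
The farthest pair is A_2–A_4 with squared distance 193. The circle on this segment as diameter has centre (1.5, 0) and r² = 193/4 = 48.25.
Check A_1: distance² to centre = 11.25 ≤ 48.25, so it lies inside.
All remaining points lie in this disk, and no smaller disk contains both endpoints, so this is the minimum enclosing circle.

48.25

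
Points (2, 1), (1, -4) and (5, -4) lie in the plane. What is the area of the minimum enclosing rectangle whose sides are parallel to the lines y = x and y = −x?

24

In coordinates u = x + y, v = x − y the rectangle is axis-aligned; the map (x,y)→(u,v) scales areas by 2.
u-values: 3, -3, 1; range = 3 − (-3) = 6.
v-values: 1, 5, 9; range = 9 − 1 = 8.
Area = (6 × 8) / 2 = 24.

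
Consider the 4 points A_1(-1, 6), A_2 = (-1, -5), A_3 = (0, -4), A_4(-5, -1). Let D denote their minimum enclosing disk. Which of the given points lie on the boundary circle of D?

By Welzl's lemma the MEC is supported by two points (diametrically opposite) or three points (on a circumcircle).
The farthest pair is A_1–A_2 with squared distance 121. The circle on this segment as diameter has centre (-1, 0.5) and r² = 121/4 = 30.25.
Check A_3: distance² to centre = 21.25 ≤ 30.25, so it lies inside.
All remaining points lie in this disk, and no smaller disk contains both endpoints, so this is the minimum enclosing circle.
The points at distance exactly r from the centre are A_1, A_2 — 2 points.

A_1, A_2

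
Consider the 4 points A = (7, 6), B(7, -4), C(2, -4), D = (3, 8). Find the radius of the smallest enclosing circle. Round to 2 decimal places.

6.35

The minimum enclosing circle of a finite set is fixed by two of the points (as a diameter) or three (as a circumcircle).
The minimum enclosing circle is determined by three boundary points: B, C, D.
Their circumcentre is (4.5, 11/6) with r² = 725/18.
The farthest remaining point A is at distance² 425/18 ≤ 725/18.
r = √(725/18) ≈ 6.35.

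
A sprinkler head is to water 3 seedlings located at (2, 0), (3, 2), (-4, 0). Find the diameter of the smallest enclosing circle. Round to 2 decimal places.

7.28

Call the three points A, B, C in the order given.
Side lengths²: AB² = 5, AC² = 36, BC² = 53.
Since BC² = 53 ≥ 36 + 5 = 41, the angle opposite BC is not acute, so the smallest enclosing circle has BC as diameter.
Centre = midpoint of BC = (-0.5, 1), r² = 53/4 = 13.25.
Diameter = 2r = 2√(13.25) ≈ 7.28.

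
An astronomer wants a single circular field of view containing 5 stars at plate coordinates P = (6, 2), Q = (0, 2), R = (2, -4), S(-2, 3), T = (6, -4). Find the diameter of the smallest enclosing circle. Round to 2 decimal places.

The farthest pair is S–T with squared distance 113. The circle on this segment as diameter has centre (2, -0.5) and r² = 113/4 = 28.25.
Check P: distance² to centre = 22.25 ≤ 28.25, so it lies inside.
All remaining points lie in this disk, and no smaller disk contains both endpoints, so this is the minimum enclosing circle.
Diameter = 2r = 2√(28.25) ≈ 10.63.

10.63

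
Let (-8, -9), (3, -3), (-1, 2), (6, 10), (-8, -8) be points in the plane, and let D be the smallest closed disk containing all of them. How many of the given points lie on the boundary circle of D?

2

The farthest pair is (-8, -9)–(6, 10) with squared distance 557. The circle on this segment as diameter has centre (-1, 0.5) and r² = 557/4 = 139.25.
Check (3, -3): distance² to centre = 28.25 ≤ 139.25, so it lies inside.
All remaining points lie in this disk, and no smaller disk contains both endpoints, so this is the minimum enclosing circle.
The points at distance exactly r from the centre are (-8, -9), (6, 10) — 2 points.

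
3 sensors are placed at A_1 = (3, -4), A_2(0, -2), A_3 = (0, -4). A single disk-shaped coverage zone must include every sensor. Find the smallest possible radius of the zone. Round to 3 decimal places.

Side lengths²: A_1A_2² = 13, A_1A_3² = 9, A_2A_3² = 4.
Since A_1A_2² = 13 ≥ 9 + 4 = 13, the angle opposite A_1A_2 is not acute, so the smallest enclosing circle has A_1A_2 as diameter.
Centre = midpoint of A_1A_2 = (1.5, -3), r² = 13/4 = 3.25.
r = √(3.25) ≈ 1.803.

1.803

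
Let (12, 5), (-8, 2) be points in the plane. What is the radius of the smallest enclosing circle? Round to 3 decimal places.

The smallest circle enclosing two points has them as diameter endpoints.
Centre = midpoint = (2, 3.5); r² = |(12, 5)−(-8, 2)|²/4 = 409/4 = 102.25.
r = √(102.25) ≈ 10.112.

10.112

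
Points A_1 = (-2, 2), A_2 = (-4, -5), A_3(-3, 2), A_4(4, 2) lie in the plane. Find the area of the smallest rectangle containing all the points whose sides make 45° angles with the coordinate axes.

In coordinates u = x + y, v = x − y the rectangle is axis-aligned; the map (x,y)→(u,v) scales areas by 2.
u-values: 0, -9, -1, 6; range = 6 − (-9) = 15.
v-values: -4, 1, -5, 2; range = 2 − (-5) = 7.
Area = (15 × 7) / 2 = 52.5.

52.5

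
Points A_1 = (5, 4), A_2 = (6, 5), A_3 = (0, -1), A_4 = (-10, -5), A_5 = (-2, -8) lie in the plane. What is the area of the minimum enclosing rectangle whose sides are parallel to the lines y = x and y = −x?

In coordinates u = x + y, v = x − y the rectangle is axis-aligned; the map (x,y)→(u,v) scales areas by 2.
u-values: 9, 11, -1, -15, -10; range = 11 − (-15) = 26.
v-values: 1, 1, 1, -5, 6; range = 6 − (-5) = 11.
Area = (26 × 11) / 2 = 143.

143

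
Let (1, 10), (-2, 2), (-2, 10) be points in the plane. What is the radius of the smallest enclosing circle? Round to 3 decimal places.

Call the three points A, B, C in the order given.
Side lengths²: AB² = 73, AC² = 9, BC² = 64.
Since AB² = 73 ≥ 64 + 9 = 73, the angle opposite AB is not acute, so the smallest enclosing circle has AB as diameter.
Centre = midpoint of AB = (-0.5, 6), r² = 73/4 = 18.25.
r = √(18.25) ≈ 4.272.

4.272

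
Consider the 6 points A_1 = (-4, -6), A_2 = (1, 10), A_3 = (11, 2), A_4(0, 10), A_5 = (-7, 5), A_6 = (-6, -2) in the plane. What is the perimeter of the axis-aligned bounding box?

68

Width = max x − min x = 11 − (-7) = 18.
Height = max y − min y = 10 − (-6) = 16.
Perimeter = 2(18 + 16) = 68.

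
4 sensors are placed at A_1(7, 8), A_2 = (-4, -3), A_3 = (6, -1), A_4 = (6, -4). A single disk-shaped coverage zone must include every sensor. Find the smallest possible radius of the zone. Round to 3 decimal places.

7.779

The minimum enclosing circle is determined by three boundary points: A_1, A_2, A_4.
Their circumcentre is (35/22, 53/22) with r² = 14645/242.
The farthest remaining point A_3 is at distance² 7517/242 ≤ 14645/242.
r = √(14645/242) ≈ 7.779.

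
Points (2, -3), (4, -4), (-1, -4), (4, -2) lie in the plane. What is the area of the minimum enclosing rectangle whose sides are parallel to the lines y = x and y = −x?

17.5

In coordinates u = x + y, v = x − y the rectangle is axis-aligned; the map (x,y)→(u,v) scales areas by 2.
u-values: -1, 0, -5, 2; range = 2 − (-5) = 7.
v-values: 5, 8, 3, 6; range = 8 − 3 = 5.
Area = (7 × 5) / 2 = 17.5.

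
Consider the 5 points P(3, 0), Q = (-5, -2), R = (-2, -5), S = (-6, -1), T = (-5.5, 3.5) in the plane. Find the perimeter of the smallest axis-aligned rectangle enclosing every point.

35

Width = max x − min x = 3 − (-6) = 9.
Height = max y − min y = 3.5 − (-5) = 8.5.
Perimeter = 2(9 + 8.5) = 35.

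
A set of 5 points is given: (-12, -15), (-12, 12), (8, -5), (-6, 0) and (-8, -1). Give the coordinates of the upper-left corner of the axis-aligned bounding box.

(-12, 12)

x-range [-12, 8], y-range [-15, 12].
The upper-left corner is (-12, 12).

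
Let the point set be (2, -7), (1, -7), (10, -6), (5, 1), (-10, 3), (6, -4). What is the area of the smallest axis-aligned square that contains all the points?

The bounding box has width 20 and height 10.
An axis-aligned square enclosing the set must have side ≥ max(width, height).
So the minimum side is max(20, 10) = 20.
Area = 20² = 400.

400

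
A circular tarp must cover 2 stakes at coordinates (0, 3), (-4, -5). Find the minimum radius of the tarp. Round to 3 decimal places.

4.472

The smallest circle enclosing two points has them as diameter endpoints.
Centre = midpoint = (-2, -1); r² = |(0, 3)−(-4, -5)|²/4 = 80/4 = 20.
r = √20 ≈ 4.472.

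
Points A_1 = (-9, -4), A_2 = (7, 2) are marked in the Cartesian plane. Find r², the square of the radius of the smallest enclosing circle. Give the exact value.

The smallest circle enclosing two points has them as diameter endpoints.
Centre = midpoint = (-1, -1); r² = |A_1A_2|²/4 = 292/4 = 73.

73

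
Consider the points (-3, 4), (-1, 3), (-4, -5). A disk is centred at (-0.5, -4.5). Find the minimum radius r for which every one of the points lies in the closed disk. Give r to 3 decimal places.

8.860

The required radius is the distance from (-0.5, -4.5) to the farthest point.
Squared distances: 78.5, 56.5, 12.5.
Maximum is 78.5, attained at (-3, 4).
r = √(78.5) ≈ 8.860.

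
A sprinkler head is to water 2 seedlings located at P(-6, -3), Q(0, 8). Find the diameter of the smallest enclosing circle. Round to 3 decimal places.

The smallest circle enclosing two points has them as diameter endpoints.
Centre = midpoint = (-3, 2.5); r² = |PQ|²/4 = 157/4 = 39.25.
Diameter = 2r = 2√(39.25) ≈ 12.530.

12.530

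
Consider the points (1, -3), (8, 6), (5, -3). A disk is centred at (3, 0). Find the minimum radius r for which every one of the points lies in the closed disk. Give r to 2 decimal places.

7.81

The required radius is the distance from (3, 0) to the farthest point.
Squared distances: 13, 61, 13.
Maximum is 61, attained at (8, 6).
r = √61 ≈ 7.81.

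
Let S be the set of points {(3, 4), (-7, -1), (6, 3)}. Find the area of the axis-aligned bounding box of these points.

x ranges over [-7, 6], width 13.
y ranges over [-1, 4], height 5.
Area = 13 × 5 = 65.

65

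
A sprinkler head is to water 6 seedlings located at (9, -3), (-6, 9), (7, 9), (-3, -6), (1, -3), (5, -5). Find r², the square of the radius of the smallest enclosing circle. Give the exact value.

By Welzl's lemma the MEC is supported by two points (diametrically opposite) or three points (on a circumcircle).
The minimum enclosing circle is determined by three boundary points: (9, -3), (-6, 9), (-3, -6).
Their circumcentre is (17/14, 37/14) with r² = 9061/98.
The farthest remaining point (7, 9) is at distance² 7241/98 ≤ 9061/98.

9061/98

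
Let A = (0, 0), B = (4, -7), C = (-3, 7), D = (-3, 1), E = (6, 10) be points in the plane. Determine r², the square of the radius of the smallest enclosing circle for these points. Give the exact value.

By Welzl's lemma the MEC is supported by two points (diametrically opposite) or three points (on a circumcircle).
The minimum enclosing circle is determined by three boundary points: B, C, E.
Their circumcentre is (53/14, 23/14) with r² = 7325/98.
The farthest remaining point D is at distance² 4553/98 ≤ 7325/98.

7325/98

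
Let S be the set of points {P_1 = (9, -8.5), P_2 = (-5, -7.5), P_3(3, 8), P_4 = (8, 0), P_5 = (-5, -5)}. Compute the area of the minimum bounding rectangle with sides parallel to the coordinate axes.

231

x ranges over [-5, 9], width 14.
y ranges over [-8.5, 8], height 16.5.
Area = 14 × 16.5 = 231.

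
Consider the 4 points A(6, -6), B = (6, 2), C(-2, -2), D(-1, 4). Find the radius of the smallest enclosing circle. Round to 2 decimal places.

6.10

The minimum enclosing circle of a finite set is fixed by two of the points (as a diameter) or three (as a circumcircle).
The farthest pair is A–D with squared distance 149. The circle on this segment as diameter has centre (2.5, -1) and r² = 149/4 = 37.25.
Check B: distance² to centre = 21.25 ≤ 37.25, so it lies inside.
All remaining points lie in this disk, and no smaller disk contains both endpoints, so this is the minimum enclosing circle.
r = √(37.25) ≈ 6.10.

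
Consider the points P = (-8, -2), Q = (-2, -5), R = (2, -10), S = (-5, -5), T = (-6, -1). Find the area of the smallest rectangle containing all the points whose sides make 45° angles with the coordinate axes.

In coordinates u = x + y, v = x − y the rectangle is axis-aligned; the map (x,y)→(u,v) scales areas by 2.
u-values: -10, -7, -8, -10, -7; range = -7 − (-10) = 3.
v-values: -6, 3, 12, 0, -5; range = 12 − (-6) = 18.
Area = (3 × 18) / 2 = 27.

27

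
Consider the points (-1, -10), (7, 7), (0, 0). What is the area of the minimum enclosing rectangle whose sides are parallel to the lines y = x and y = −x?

112.5

In coordinates u = x + y, v = x − y the rectangle is axis-aligned; the map (x,y)→(u,v) scales areas by 2.
u-values: -11, 14, 0; range = 14 − (-11) = 25.
v-values: 9, 0, 0; range = 9 − 0 = 9.
Area = (25 × 9) / 2 = 112.5.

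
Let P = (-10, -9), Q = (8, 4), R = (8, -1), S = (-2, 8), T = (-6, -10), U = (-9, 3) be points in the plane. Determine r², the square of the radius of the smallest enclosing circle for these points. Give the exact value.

123.25

The minimum enclosing circle of a finite set is fixed by two of the points (as a diameter) or three (as a circumcircle).
The farthest pair is P–Q with squared distance 493. The circle on this segment as diameter has centre (-1, -2.5) and r² = 493/4 = 123.25.
Check R: distance² to centre = 83.25 ≤ 123.25, so it lies inside.
All remaining points lie in this disk, and no smaller disk contains both endpoints, so this is the minimum enclosing circle.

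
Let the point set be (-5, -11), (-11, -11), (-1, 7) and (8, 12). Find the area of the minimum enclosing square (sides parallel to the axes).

The bounding box has width 19 and height 23.
An axis-aligned square enclosing the set must have side ≥ max(width, height).
So the minimum side is max(19, 23) = 23.
Area = 23² = 529.

529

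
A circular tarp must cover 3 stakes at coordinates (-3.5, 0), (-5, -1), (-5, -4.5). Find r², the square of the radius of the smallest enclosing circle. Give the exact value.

5.625

Call the three points A, B, C in the order given.
Side lengths²: AB² = 3.25, AC² = 22.5, BC² = 12.25.
Since AC² = 22.5 ≥ 12.25 + 3.25 = 15.5, the angle opposite AC is not acute, so the smallest enclosing circle has AC as diameter.
Centre = midpoint of AC = (-4.25, -2.25), r² = 22.5/4 = 5.625.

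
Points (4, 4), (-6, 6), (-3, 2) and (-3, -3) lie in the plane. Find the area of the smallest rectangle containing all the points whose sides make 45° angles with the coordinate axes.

84

In coordinates u = x + y, v = x − y the rectangle is axis-aligned; the map (x,y)→(u,v) scales areas by 2.
u-values: 8, 0, -1, -6; range = 8 − (-6) = 14.
v-values: 0, -12, -5, 0; range = 0 − (-12) = 12.
Area = (14 × 12) / 2 = 84.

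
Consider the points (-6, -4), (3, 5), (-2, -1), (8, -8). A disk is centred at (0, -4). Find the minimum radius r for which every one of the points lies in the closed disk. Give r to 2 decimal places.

9.49

The required radius is the distance from (0, -4) to the farthest point.
Squared distances: 36, 90, 13, 80.
Maximum is 90, attained at (3, 5).
r = √90 ≈ 9.49.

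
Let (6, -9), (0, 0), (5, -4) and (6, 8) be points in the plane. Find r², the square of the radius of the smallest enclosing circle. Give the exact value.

The minimum enclosing circle of a finite set is fixed by two of the points (as a diameter) or three (as a circumcircle).
The farthest pair is (6, -9)–(6, 8) with squared distance 289. The circle on this segment as diameter has centre (6, -0.5) and r² = 289/4 = 72.25.
Check (0, 0): distance² to centre = 36.25 ≤ 72.25, so it lies inside.
All remaining points lie in this disk, and no smaller disk contains both endpoints, so this is the minimum enclosing circle.

72.25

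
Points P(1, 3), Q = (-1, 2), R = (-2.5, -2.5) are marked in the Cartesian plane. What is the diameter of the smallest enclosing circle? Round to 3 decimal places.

6.519

Side lengths²: PQ² = 5, PR² = 42.5, QR² = 22.5.
Since PR² = 42.5 ≥ 22.5 + 5 = 27.5, the angle opposite PR is not acute, so the smallest enclosing circle has PR as diameter.
Centre = midpoint of PR = (-0.75, 0.25), r² = 42.5/4 = 10.625.
Diameter = 2r = 2√(10.625) ≈ 6.519.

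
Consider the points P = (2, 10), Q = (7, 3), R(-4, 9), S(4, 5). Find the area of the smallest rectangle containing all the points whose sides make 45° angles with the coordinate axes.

In coordinates u = x + y, v = x − y the rectangle is axis-aligned; the map (x,y)→(u,v) scales areas by 2.
u-values: 12, 10, 5, 9; range = 12 − 5 = 7.
v-values: -8, 4, -13, -1; range = 4 − (-13) = 17.
Area = (7 × 17) / 2 = 59.5.

59.5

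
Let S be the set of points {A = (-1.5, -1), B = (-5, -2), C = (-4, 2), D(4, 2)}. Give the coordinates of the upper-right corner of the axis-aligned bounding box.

x-range [-5, 4], y-range [-2, 2].
The upper-right corner is (4, 2).

(4, 2)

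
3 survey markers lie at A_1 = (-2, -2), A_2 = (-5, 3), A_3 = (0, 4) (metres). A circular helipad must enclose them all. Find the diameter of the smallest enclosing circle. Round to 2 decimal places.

6.72

Side lengths²: A_1A_2² = 34, A_1A_3² = 40, A_2A_3² = 26.
Since A_1A_3² = 40 < 34 + 26 = 60, the triangle is acute, so the smallest enclosing circle is the circumcircle.
Circumcentre = (-29/14, 19/14), r² = 1105/98.
Diameter = 2r = 2√(1105/98) ≈ 6.72.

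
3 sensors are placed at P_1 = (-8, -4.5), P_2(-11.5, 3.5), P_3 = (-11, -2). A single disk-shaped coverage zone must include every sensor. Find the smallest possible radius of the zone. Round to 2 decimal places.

Side lengths²: P_1P_2² = 76.25, P_1P_3² = 15.25, P_2P_3² = 30.5.
Since P_1P_2² = 76.25 ≥ 30.5 + 15.25 = 45.75, the angle opposite P_1P_2 is not acute, so the smallest enclosing circle has P_1P_2 as diameter.
Centre = midpoint of P_1P_2 = (-9.75, -0.5), r² = 76.25/4 = 19.0625.
r = √(19.0625) ≈ 4.37.

4.37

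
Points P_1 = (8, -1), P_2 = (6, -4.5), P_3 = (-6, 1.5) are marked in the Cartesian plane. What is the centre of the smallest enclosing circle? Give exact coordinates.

Side lengths²: P_1P_2² = 16.25, P_1P_3² = 202.25, P_2P_3² = 180.
Since P_1P_3² = 202.25 ≥ 180 + 16.25 = 196.25, the angle opposite P_1P_3 is not acute, so the smallest enclosing circle has P_1P_3 as diameter.
Centre = midpoint of P_1P_3 = (1, 0.25), r² = 202.25/4 = 50.5625.
Centre = (1, 0.25).

(1, 0.25)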